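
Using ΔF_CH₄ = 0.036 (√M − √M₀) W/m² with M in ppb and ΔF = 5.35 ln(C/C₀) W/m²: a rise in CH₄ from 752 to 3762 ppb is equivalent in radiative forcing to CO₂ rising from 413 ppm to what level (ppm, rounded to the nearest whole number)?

CH₄ forcing: 0.036 × (√3762 − √752) = 0.036 × (61.3351 − 27.4226) = 0.036 × 33.9125 = 1.22085 W/m².
Set 5.35 ln(C/413) = 1.22085: ln(C/413) = 1.22085/5.35 = 0.22820, so C = 413 × e^0.22820 = 413 × 1.25634 = 518.87 ppm.

C ≈ 519 ppm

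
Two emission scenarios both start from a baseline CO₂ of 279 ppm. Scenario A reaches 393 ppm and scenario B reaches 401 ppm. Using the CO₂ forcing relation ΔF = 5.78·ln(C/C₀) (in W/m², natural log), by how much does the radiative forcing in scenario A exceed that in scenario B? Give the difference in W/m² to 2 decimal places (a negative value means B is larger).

ΔF_A = 5.78 ln(393/279) = 5.78 × 0.34260 = 1.9802 W/m².
ΔF_B = 5.78 ln(401/279) = 5.78 × 0.36275 = 2.0967 W/m².
Difference: 1.9802 − 2.0967 = -0.1165 W/m².

ΔF_A − ΔF_B = -0.12 W/m²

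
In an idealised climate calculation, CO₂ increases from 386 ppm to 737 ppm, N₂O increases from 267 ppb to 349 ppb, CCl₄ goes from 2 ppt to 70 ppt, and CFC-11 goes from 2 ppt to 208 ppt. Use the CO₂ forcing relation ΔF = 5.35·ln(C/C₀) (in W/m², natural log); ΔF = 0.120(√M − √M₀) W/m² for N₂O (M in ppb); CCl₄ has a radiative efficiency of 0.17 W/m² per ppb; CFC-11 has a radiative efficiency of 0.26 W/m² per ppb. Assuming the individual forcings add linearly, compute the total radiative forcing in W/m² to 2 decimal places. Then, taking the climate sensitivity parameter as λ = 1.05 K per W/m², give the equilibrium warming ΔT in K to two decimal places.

CO₂: 5.35 × ln(737/386) = 5.35 × ln(1.90933) = 5.35 × 0.64675 = 3.4601 W/m².
N₂O: 0.120 × (√349 − √267) = 0.120 × (18.6815 − 16.3401) = 0.120 × 2.3414 = 0.2810 W/m².
CCl₄: Δ = 70 − 2 = 68 ppt = 0.068 ppb; ΔF = 0.17 × 0.068 = 0.0116 W/m².
CFC-11: Δ = 208 − 2 = 206 ppt = 0.206 ppb; ΔF = 0.26 × 0.206 = 0.0536 W/m².
Total ΔF = 3.4601 + 0.2810 + 0.0116 + 0.0536 = 3.8063 W/m².
ΔT = λ ΔF = 1.05 × 3.81 = 4.0005 K.

ΔF = 3.81 W/m²; ΔT = 4.00 K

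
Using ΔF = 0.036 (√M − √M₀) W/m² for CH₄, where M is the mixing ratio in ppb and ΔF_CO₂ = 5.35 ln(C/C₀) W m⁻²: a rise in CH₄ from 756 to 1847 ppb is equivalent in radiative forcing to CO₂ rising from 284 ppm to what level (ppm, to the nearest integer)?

C ≈ 315 ppm

CH₄ forcing: 0.036 × (√1847 − √756) = 0.036 × (42.9767 − 27.4955) = 0.036 × 15.4812 = 0.55732 W/m².
Set 5.35 ln(C/284) = 0.55732: ln(C/284) = 0.55732/5.35 = 0.10417, so C = 284 × e^0.10417 = 284 × 1.10979 = 315.18 ppm.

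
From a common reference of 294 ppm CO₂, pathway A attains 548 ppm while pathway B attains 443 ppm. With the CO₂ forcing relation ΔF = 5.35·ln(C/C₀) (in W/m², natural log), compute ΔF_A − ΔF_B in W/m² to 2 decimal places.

ΔF_A − ΔF_B = 1.14 W/m²

ΔF_A = 5.35 ln(548/294) = 5.35 × 0.62270 = 3.3314 W/m².
ΔF_B = 5.35 ln(443/294) = 5.35 × 0.40999 = 2.1934 W/m².
Difference: 3.3314 − 2.1934 = 1.1380 W/m².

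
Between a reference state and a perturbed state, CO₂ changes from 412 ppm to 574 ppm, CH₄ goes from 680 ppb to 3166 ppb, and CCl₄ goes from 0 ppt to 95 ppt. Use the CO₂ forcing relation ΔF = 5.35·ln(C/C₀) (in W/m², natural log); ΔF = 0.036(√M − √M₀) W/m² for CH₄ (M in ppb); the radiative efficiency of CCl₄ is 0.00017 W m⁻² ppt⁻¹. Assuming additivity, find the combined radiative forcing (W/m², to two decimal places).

CO₂: 5.35 × ln(574/412) = 5.35 × ln(1.39320) = 5.35 × 0.33160 = 1.7741 W/m².
CH₄: 0.036 × (√3166 − √680) = 0.036 × (56.2672 − 26.0768) = 0.036 × 30.1904 = 1.0869 W/m².
CCl₄: ΔF = 0.00017 × (95 − 0) = 0.00017 × 95 = 0.0162 W/m².
Total ΔF = 1.7741 + 1.0869 + 0.0162 = 2.8772 W/m².

ΔF = 2.88 W/m²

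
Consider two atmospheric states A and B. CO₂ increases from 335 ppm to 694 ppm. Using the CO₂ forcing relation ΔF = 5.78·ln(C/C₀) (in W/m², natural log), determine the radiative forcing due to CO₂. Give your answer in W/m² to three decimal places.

CO₂: 5.78 × ln(694/335) = 5.78 × ln(2.07164) = 5.78 × 0.72834 = 4.2098 W/m².

ΔF = 4.210 W/m²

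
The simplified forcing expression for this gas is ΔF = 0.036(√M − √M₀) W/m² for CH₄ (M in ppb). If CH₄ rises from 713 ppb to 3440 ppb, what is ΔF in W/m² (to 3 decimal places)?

ΔF = 1.150 W/m²

CH₄: 0.036 × (√3440 − √713) = 0.036 × (58.6515 − 26.7021) = 0.036 × 31.9494 = 1.1502 W/m².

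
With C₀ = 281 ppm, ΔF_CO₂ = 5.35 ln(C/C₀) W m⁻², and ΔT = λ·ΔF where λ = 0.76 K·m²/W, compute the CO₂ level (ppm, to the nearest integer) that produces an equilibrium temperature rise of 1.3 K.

C ≈ 387 ppm

Required forcing: ΔF = ΔT/λ = 1.3/0.76 = 1.7105 W/m².
Then ln(C/281) = ΔF/5.35 = 1.7105/5.35 = 0.31972.
So C = 281 × e^0.31972 = 281 × 1.37674 = 386.86 ppm.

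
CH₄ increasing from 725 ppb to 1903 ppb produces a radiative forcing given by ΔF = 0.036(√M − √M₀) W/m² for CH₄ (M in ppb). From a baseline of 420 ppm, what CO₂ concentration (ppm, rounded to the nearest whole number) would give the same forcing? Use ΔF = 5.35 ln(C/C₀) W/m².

CH₄ forcing: 0.036 × (√1903 − √725) = 0.036 × (43.6234 − 26.9258) = 0.036 × 16.6976 = 0.60111 W/m².
Set 5.35 ln(C/420) = 0.60111: ln(C/420) = 0.60111/5.35 = 0.11236, so C = 420 × e^0.11236 = 420 × 1.11892 = 469.95 ppm.

C ≈ 470 ppm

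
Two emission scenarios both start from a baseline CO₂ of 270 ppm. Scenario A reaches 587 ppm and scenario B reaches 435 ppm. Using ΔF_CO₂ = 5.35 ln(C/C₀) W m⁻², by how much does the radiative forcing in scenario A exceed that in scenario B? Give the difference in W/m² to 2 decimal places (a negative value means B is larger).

ΔF_A − ΔF_B = 1.60 W/m²

ΔF_A = 5.35 ln(587/270) = 5.35 × 0.77660 = 4.1548 W/m².
ΔF_B = 5.35 ln(435/270) = 5.35 × 0.47692 = 2.5515 W/m².
Difference: 4.1548 − 2.5515 = 1.6033 W/m².
(Equivalently, ΔF_A − ΔF_B = 5.35 ln(587/435) = 5.35 × 0.29968 = 1.6033 W/m².)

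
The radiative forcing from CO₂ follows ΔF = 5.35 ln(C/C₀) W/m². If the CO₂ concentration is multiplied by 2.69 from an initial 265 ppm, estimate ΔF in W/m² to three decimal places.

ΔF = 5.294 W/m²

ΔF = 5.35 × ln(2.69) = 5.35 × 0.98954 = 5.2940 W/m².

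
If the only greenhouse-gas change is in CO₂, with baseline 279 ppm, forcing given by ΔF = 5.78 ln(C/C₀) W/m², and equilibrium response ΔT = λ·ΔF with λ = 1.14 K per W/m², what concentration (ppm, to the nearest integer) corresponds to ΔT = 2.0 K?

C ≈ 378 ppm

Required forcing: ΔF = ΔT/λ = 2.0/1.14 = 1.7544 W/m².
Then ln(C/279) = ΔF/5.78 = 1.7544/5.78 = 0.30353.
So C = 279 × e^0.30353 = 279 × 1.35463 = 377.94 ppm.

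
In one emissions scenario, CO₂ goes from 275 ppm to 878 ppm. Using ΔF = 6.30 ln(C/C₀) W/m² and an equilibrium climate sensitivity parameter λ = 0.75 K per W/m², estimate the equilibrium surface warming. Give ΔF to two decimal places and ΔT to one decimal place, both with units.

CO₂: 6.30 × ln(878/275) = 6.30 × ln(3.19273) = 6.30 × 1.16088 = 7.3135 W/m².
ΔT = λ ΔF = 0.75 × 7.31 = 5.4825 K.

ΔF = 7.31 W/m²; ΔT = 5.5 K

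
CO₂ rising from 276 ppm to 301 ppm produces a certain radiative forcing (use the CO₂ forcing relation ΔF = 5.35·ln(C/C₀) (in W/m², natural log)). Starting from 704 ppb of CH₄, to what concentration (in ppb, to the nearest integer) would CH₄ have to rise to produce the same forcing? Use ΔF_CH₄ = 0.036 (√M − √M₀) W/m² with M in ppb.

CO₂ forcing: 5.35 × ln(301/276) = 5.35 × 0.086709 = 0.46389 W/m².
Set 0.036(√M − √704) = 0.46389: √M = 0.46389/0.036 + √704 = 12.8858 + 26.5330 = 39.4188.
M = (39.4188)² = 1553.84 ppb.

M ≈ 1554 ppb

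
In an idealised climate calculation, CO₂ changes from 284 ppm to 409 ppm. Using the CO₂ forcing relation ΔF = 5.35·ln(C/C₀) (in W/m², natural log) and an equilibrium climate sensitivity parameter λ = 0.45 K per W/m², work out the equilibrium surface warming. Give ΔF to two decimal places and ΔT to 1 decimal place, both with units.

CO₂: 5.35 × ln(409/284) = 5.35 × ln(1.44014) = 5.35 × 0.36474 = 1.9514 W/m².
ΔT = λ ΔF = 0.45 × 1.95 = 0.8775 K.

ΔF = 1.95 W/m²; ΔT = 0.9 K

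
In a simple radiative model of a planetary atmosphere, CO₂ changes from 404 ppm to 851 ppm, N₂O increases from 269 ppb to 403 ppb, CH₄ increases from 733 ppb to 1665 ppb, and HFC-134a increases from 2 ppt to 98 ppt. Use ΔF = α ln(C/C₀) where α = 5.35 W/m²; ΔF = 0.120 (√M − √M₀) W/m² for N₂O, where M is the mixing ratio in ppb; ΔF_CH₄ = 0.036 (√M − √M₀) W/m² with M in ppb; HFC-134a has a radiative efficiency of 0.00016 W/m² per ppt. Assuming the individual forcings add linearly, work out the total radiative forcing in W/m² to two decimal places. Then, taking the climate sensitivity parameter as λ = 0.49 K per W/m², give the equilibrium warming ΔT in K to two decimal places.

CO₂: 5.35 × ln(851/404) = 5.35 × ln(2.10644) = 5.35 × 0.74500 = 3.9858 W/m².
N₂O: 0.120 × (√403 − √269) = 0.120 × (20.0749 − 16.4012) = 0.120 × 3.6737 = 0.4408 W/m².
CH₄: 0.036 × (√1665 − √733) = 0.036 × (40.8044 − 27.0740) = 0.036 × 13.7304 = 0.4943 W/m².
HFC-134a: ΔF = 0.00016 × (98 − 2) = 0.00016 × 96 = 0.0154 W/m².
Total ΔF = 3.9858 + 0.4408 + 0.4943 + 0.0154 = 4.9363 W/m².
ΔT = λ ΔF = 0.49 × 4.94 = 2.4206 K.

ΔF = 4.94 W/m²; ΔT = 2.42 K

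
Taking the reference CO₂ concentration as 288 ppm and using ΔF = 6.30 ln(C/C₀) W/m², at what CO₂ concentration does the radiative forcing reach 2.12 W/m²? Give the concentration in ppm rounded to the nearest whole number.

C ≈ 403 ppm

Set 6.30 ln(C/288) = 2.12, so ln(C/288) = 2.12/6.30 = 0.33651.
Then C/288 = e^0.33651 = 1.40005, giving C = 288 × 1.40005 = 403.21 ppm.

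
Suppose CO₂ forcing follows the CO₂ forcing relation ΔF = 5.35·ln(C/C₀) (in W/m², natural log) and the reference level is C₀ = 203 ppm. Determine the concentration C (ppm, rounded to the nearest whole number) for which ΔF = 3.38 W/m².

Set 5.35 ln(C/203) = 3.38, so ln(C/203) = 3.38/5.35 = 0.63178.
Then C/203 = e^0.63178 = 1.88096, giving C = 203 × 1.88096 = 381.83 ppm.

C ≈ 382 ppm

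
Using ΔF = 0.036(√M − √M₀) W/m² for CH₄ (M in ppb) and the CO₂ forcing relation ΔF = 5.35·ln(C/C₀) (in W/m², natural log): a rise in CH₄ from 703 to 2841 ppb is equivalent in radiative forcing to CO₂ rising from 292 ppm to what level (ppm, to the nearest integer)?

CH₄ forcing: 0.036 × (√2841 − √703) = 0.036 × (53.3010 − 26.5141) = 0.036 × 26.7869 = 0.96433 W/m².
Set 5.35 ln(C/292) = 0.96433: ln(C/292) = 0.96433/5.35 = 0.18025, so C = 292 × e^0.18025 = 292 × 1.19752 = 349.68 ppm.

C ≈ 350 ppm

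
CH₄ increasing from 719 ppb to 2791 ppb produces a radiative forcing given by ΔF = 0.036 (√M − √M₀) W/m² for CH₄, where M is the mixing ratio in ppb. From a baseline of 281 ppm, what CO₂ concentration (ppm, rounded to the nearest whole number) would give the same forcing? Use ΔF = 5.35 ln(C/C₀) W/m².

CH₄ forcing: 0.036 × (√2791 − √719) = 0.036 × (52.8299 − 26.8142) = 0.036 × 26.0157 = 0.93657 W/m².
Set 5.35 ln(C/281) = 0.93657: ln(C/281) = 0.93657/5.35 = 0.17506, so C = 281 × e^0.17506 = 281 × 1.19132 = 334.76 ppm.

C ≈ 335 ppm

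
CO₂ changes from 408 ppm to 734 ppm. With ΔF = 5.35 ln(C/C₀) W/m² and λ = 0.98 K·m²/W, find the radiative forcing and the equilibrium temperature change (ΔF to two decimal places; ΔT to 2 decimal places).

CO₂: 5.35 × ln(734/408) = 5.35 × ln(1.79902) = 5.35 × 0.58724 = 3.1417 W/m².
ΔT = λ ΔF = 0.98 × 3.14 = 3.0772 K.

ΔF = 3.14 W/m²; ΔT = 3.08 K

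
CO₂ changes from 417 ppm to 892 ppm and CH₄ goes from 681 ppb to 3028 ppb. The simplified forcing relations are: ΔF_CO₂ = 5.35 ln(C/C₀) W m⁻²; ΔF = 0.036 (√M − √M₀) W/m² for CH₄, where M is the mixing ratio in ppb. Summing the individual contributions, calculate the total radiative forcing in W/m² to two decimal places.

ΔF = 5.11 W/m²

CO₂: 5.35 × ln(892/417) = 5.35 × ln(2.13909) = 5.35 × 0.76038 = 4.0680 W/m².
CH₄: 0.036 × (√3028 − √681) = 0.036 × (55.0273 − 26.0960) = 0.036 × 28.9313 = 1.0415 W/m².
Total ΔF = 4.0680 + 1.0415 = 5.1095 W/m².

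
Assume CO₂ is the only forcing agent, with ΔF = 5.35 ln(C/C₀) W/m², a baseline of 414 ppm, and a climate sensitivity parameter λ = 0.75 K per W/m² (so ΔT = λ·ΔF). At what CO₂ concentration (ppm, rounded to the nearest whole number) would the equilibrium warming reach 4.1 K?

C ≈ 1150 ppm

Required forcing: ΔF = ΔT/λ = 4.1/0.75 = 5.4667 W/m².
Then ln(C/414) = ΔF/5.35 = 5.4667/5.35 = 1.02181.
So C = 414 × e^1.02181 = 414 × 2.77822 = 1150.18 ppm.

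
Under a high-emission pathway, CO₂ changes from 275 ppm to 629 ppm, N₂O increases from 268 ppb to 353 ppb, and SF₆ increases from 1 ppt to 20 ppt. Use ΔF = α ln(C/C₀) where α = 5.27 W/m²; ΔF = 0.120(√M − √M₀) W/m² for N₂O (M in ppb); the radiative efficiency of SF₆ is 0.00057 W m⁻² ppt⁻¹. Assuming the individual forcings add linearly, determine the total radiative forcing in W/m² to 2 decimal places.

CO₂: 5.27 × ln(629/275) = 5.27 × ln(2.28727) = 5.27 × 0.82736 = 4.3602 W/m².
N₂O: 0.120 × (√353 − √268) = 0.120 × (18.7883 − 16.3707) = 0.120 × 2.4176 = 0.2901 W/m².
SF₆: ΔF = 0.00057 × (20 − 1) = 0.00057 × 19 = 0.0108 W/m².
Total ΔF = 4.3602 + 0.2901 + 0.0108 = 4.6611 W/m².

ΔF = 4.66 W/m²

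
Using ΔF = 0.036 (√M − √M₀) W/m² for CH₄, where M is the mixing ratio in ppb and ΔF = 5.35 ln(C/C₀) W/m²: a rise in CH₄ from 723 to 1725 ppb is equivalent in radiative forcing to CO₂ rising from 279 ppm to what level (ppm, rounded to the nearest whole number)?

C ≈ 308 ppm

CH₄ forcing: 0.036 × (√1725 − √723) = 0.036 × (41.5331 − 26.8887) = 0.036 × 14.6444 = 0.52720 W/m².
Set 5.35 ln(C/279) = 0.52720: ln(C/279) = 0.52720/5.35 = 0.09854, so C = 279 × e^0.09854 = 279 × 1.10356 = 307.89 ppm.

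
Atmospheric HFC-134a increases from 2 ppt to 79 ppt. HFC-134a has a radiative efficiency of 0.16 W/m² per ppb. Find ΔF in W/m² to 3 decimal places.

ΔF = 0.012 W/m²

HFC-134a: Δ = 79 − 2 = 77 ppt = 0.077 ppb; ΔF = 0.16 × 0.077 = 0.0123 W/m².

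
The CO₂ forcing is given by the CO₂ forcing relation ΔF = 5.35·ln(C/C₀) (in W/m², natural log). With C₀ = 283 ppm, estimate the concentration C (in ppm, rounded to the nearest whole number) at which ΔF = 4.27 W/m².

Set 5.35 ln(C/283) = 4.27, so ln(C/283) = 4.27/5.35 = 0.79813.
Then C/283 = e^0.79813 = 2.22138, giving C = 283 × 2.22138 = 628.65 ppm.

C ≈ 629 ppm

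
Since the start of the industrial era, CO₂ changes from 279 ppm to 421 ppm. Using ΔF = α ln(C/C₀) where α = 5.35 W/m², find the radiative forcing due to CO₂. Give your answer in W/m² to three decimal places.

CO₂ absorption bands are partially saturated, so forcing scales with the logarithm of the concentration ratio.
CO₂: 5.35 × ln(421/279) = 5.35 × ln(1.50896) = 5.35 × 0.41142 = 2.2011 W/m².

ΔF = 2.201 W/m²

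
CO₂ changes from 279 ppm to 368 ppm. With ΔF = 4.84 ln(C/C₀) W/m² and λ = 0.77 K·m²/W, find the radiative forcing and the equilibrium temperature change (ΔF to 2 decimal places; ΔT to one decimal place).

ΔF = 1.34 W/m²; ΔT = 1.0 K

CO₂: 4.84 × ln(368/279) = 4.84 × ln(1.31900) = 4.84 × 0.27687 = 1.3401 W/m².
ΔT = λ ΔF = 0.77 × 1.34 = 1.0318 K.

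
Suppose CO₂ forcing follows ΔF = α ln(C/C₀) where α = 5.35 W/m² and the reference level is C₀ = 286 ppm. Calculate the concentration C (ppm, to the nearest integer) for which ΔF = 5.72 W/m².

Set 5.35 ln(C/286) = 5.72, so ln(C/286) = 5.72/5.35 = 1.06916.
Then C/286 = e^1.06916 = 2.91293, giving C = 286 × 2.91293 = 833.10 ppm.

C ≈ 833 ppm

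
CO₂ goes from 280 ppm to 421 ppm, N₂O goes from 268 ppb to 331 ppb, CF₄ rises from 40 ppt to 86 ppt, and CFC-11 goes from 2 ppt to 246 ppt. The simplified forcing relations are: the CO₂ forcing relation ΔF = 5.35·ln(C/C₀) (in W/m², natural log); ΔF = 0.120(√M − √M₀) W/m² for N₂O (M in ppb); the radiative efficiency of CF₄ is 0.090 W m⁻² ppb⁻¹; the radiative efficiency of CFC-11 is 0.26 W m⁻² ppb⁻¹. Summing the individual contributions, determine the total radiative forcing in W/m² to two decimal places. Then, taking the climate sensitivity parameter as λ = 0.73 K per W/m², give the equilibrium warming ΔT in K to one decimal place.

CO₂: 5.35 × ln(421/280) = 5.35 × ln(1.50357) = 5.35 × 0.40784 = 2.1819 W/m².
N₂O: 0.120 × (√331 − √268) = 0.120 × (18.1934 − 16.3707) = 0.120 × 1.8227 = 0.2187 W/m².
CF₄: Δ = 86 − 40 = 46 ppt = 0.046 ppb; ΔF = 0.090 × 0.046 = 0.0041 W/m².
CFC-11: Δ = 246 − 2 = 244 ppt = 0.244 ppb; ΔF = 0.26 × 0.244 = 0.0634 W/m².
Total ΔF = 2.1819 + 0.2187 + 0.0041 + 0.0634 = 2.4681 W/m².
ΔT = λ ΔF = 0.73 × 2.47 = 1.8031 K.

ΔF = 2.47 W/m²; ΔT = 1.8 K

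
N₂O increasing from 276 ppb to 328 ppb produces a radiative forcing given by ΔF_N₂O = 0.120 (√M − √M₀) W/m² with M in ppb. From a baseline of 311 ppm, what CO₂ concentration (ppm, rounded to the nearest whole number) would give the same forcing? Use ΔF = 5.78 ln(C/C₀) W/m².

C ≈ 321 ppm

N₂O forcing: 0.120 × (√328 − √276) = 0.120 × (18.1108 − 16.6132) = 0.120 × 1.4976 = 0.17971 W/m².
Set 5.78 ln(C/311) = 0.17971: ln(C/311) = 0.17971/5.78 = 0.03109, so C = 311 × e^0.03109 = 311 × 1.03158 = 320.82 ppm.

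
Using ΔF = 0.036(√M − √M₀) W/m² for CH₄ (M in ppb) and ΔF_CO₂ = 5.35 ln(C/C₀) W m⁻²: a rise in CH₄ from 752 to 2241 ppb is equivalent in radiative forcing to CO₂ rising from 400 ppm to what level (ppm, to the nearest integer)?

C ≈ 457 ppm

CH₄ forcing: 0.036 × (√2241 − √752) = 0.036 × (47.3392 − 27.4226) = 0.036 × 19.9166 = 0.71700 W/m².
Set 5.35 ln(C/400) = 0.71700: ln(C/400) = 0.71700/5.35 = 0.13402, so C = 400 × e^0.13402 = 400 × 1.14342 = 457.37 ppm.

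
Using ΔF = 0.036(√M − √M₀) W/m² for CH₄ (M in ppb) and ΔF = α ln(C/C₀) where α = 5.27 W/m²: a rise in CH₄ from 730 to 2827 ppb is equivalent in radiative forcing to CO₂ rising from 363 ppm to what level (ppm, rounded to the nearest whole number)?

C ≈ 434 ppm

CH₄ forcing: 0.036 × (√2827 − √730) = 0.036 × (53.1695 − 27.0185) = 0.036 × 26.1510 = 0.94144 W/m².
Set 5.27 ln(C/363) = 0.94144: ln(C/363) = 0.94144/5.27 = 0.17864, so C = 363 × e^0.17864 = 363 × 1.19559 = 434.00 ppm.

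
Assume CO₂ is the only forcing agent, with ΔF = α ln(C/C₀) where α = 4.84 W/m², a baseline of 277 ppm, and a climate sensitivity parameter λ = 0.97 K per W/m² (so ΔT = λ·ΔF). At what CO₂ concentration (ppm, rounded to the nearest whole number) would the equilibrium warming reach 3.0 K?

C ≈ 525 ppm

Required forcing: ΔF = ΔT/λ = 3.0/0.97 = 3.0928 W/m².
Then ln(C/277) = ΔF/4.84 = 3.0928/4.84 = 0.63901.
So C = 277 × e^0.63901 = 277 × 1.89460 = 524.80 ppm.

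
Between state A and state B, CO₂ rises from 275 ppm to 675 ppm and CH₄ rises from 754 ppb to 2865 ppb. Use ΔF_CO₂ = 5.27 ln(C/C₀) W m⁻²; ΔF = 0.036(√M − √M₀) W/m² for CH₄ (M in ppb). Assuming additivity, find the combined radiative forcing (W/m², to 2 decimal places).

ΔF = 5.67 W/m²

CO₂: 5.27 × ln(675/275) = 5.27 × ln(2.45455) = 5.27 × 0.89794 = 4.7321 W/m².
CH₄: 0.036 × (√2865 − √754) = 0.036 × (53.5257 − 27.4591) = 0.036 × 26.0666 = 0.9384 W/m².
Total ΔF = 4.7321 + 0.9384 = 5.6705 W/m².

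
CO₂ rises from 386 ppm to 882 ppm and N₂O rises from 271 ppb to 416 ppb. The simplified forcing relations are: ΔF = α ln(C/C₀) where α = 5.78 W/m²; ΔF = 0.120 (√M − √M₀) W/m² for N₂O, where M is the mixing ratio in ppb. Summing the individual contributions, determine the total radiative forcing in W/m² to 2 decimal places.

CO₂: 5.78 × ln(882/386) = 5.78 × ln(2.28497) = 5.78 × 0.82635 = 4.7763 W/m².
N₂O: 0.120 × (√416 − √271) = 0.120 × (20.3961 − 16.4621) = 0.120 × 3.9340 = 0.4721 W/m².
Total ΔF = 4.7763 + 0.4721 = 5.2484 W/m².

ΔF = 5.25 W/m²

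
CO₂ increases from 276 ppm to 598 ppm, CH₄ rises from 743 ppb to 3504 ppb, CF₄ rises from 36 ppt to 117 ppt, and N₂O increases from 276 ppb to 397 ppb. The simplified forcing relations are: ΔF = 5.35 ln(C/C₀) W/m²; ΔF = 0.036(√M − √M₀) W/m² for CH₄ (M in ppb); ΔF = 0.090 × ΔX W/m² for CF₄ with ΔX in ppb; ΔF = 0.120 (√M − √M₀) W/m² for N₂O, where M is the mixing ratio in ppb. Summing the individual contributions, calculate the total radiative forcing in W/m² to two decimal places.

CO₂: 5.35 × ln(598/276) = 5.35 × ln(2.16667) = 5.35 × 0.77319 = 4.1366 W/m².
CH₄: 0.036 × (√3504 − √743) = 0.036 × (59.1946 − 27.2580) = 0.036 × 31.9366 = 1.1497 W/m².
CF₄: Δ = 117 − 36 = 81 ppt = 0.081 ppb; ΔF = 0.090 × 0.081 = 0.0073 W/m².
N₂O: 0.120 × (√397 − √276) = 0.120 × (19.9249 − 16.6132) = 0.120 × 3.3117 = 0.3974 W/m².
Total ΔF = 4.1366 + 1.1497 + 0.0073 + 0.3974 = 5.6910 W/m².

ΔF = 5.69 W/m²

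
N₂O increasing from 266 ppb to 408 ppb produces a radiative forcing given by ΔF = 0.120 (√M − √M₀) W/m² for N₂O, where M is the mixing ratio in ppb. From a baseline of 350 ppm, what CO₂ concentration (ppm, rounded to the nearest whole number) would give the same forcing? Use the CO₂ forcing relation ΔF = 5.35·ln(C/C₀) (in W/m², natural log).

N₂O forcing: 0.120 × (√408 − √266) = 0.120 × (20.1990 − 16.3095) = 0.120 × 3.8895 = 0.46674 W/m².
Set 5.35 ln(C/350) = 0.46674: ln(C/350) = 0.46674/5.35 = 0.08724, so C = 350 × e^0.08724 = 350 × 1.09116 = 381.91 ppm.

C ≈ 382 ppm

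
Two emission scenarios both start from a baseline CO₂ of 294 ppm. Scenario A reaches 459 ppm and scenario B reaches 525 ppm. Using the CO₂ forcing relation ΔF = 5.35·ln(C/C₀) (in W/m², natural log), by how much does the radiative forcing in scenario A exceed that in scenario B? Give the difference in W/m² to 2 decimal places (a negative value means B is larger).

ΔF_A = 5.35 ln(459/294) = 5.35 × 0.44547 = 2.3833 W/m².
ΔF_B = 5.35 ln(525/294) = 5.35 × 0.57982 = 3.1020 W/m².
Difference: 2.3833 − 3.1020 = -0.7187 W/m².

ΔF_A − ΔF_B = -0.72 W/m²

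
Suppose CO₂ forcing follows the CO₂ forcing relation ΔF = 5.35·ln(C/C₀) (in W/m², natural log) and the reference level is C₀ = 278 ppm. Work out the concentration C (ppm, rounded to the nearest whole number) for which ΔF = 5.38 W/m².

Set 5.35 ln(C/278) = 5.38, so ln(C/278) = 5.38/5.35 = 1.00561.
Then C/278 = e^1.00561 = 2.73357, giving C = 278 × 2.73357 = 759.93 ppm.

C ≈ 760 ppm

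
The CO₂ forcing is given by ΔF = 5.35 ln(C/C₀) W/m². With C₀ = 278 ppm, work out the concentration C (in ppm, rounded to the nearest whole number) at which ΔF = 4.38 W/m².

Set 5.35 ln(C/278) = 4.38, so ln(C/278) = 4.38/5.35 = 0.81869.
Then C/278 = e^0.81869 = 2.26753, giving C = 278 × 2.26753 = 630.37 ppm.

C ≈ 630 ppm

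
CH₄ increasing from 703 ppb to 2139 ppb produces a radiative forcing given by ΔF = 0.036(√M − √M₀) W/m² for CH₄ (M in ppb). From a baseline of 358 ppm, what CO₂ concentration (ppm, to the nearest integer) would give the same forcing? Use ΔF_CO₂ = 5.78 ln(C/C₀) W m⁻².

CH₄ forcing: 0.036 × (√2139 − √703) = 0.036 × (46.2493 − 26.5141) = 0.036 × 19.7352 = 0.71047 W/m².
Set 5.78 ln(C/358) = 0.71047: ln(C/358) = 0.71047/5.78 = 0.12292, so C = 358 × e^0.12292 = 358 × 1.13079 = 404.82 ppm.

C ≈ 405 ppm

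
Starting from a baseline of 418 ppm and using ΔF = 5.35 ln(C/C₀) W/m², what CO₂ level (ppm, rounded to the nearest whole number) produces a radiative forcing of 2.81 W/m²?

C ≈ 707 ppm

Set 5.35 ln(C/418) = 2.81, so ln(C/418) = 2.81/5.35 = 0.52523.
Then C/418 = e^0.52523 = 1.69085, giving C = 418 × 1.69085 = 706.78 ppm.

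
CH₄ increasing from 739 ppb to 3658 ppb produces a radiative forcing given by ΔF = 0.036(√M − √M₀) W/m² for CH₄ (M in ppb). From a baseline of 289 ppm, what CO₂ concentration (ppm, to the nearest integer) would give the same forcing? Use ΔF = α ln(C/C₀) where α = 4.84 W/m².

CH₄ forcing: 0.036 × (√3658 − √739) = 0.036 × (60.4814 − 27.1846) = 0.036 × 33.2968 = 1.19868 W/m².
Set 4.84 ln(C/289) = 1.19868: ln(C/289) = 1.19868/4.84 = 0.24766, so C = 289 × e^0.24766 = 289 × 1.28102 = 370.21 ppm.

C ≈ 370 ppm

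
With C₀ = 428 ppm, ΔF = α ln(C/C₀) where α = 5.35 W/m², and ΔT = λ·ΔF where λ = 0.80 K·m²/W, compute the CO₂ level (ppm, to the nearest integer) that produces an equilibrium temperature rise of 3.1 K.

C ≈ 883 ppm

Required forcing: ΔF = ΔT/λ = 3.1/0.80 = 3.8750 W/m².
Then ln(C/428) = ΔF/5.35 = 3.8750/5.35 = 0.72430.
So C = 428 × e^0.72430 = 428 × 2.06329 = 883.09 ppm.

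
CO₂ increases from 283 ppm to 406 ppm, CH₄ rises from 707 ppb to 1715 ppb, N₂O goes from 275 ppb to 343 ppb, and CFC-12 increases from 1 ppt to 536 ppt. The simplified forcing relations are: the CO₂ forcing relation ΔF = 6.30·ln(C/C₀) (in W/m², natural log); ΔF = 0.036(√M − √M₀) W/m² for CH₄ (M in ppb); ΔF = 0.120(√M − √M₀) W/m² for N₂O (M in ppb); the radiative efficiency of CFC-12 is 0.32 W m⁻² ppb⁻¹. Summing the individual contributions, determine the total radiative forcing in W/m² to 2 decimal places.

ΔF = 3.21 W/m²

CO₂: 6.30 × ln(406/283) = 6.30 × ln(1.43463) = 6.30 × 0.36091 = 2.2737 W/m².
CH₄: 0.036 × (√1715 − √707) = 0.036 × (41.4126 − 26.5895) = 0.036 × 14.8231 = 0.5336 W/m².
N₂O: 0.120 × (√343 − √275) = 0.120 × (18.5203 − 16.5831) = 0.120 × 1.9372 = 0.2325 W/m².
CFC-12: Δ = 536 − 1 = 535 ppt = 0.535 ppb; ΔF = 0.32 × 0.535 = 0.1712 W/m².
Total ΔF = 2.2737 + 0.5336 + 0.2325 + 0.1712 = 3.2110 W/m².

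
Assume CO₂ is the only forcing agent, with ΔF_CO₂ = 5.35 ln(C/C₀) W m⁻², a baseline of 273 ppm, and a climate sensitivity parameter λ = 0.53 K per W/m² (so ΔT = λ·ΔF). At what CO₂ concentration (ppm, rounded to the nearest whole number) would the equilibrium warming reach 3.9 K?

Required forcing: ΔF = ΔT/λ = 3.9/0.53 = 7.3585 W/m².
Then ln(C/273) = ΔF/5.35 = 7.3585/5.35 = 1.37542.
So C = 273 × e^1.37542 = 273 × 3.95674 = 1080.19 ppm.

C ≈ 1080 ppm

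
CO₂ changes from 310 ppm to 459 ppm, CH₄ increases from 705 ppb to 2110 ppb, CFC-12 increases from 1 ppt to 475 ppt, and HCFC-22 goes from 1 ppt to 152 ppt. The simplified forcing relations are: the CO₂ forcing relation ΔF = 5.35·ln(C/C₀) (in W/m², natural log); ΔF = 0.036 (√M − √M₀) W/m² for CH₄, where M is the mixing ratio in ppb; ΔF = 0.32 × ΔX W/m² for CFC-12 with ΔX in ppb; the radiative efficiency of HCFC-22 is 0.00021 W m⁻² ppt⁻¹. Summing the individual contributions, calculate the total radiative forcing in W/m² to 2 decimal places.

ΔF = 2.98 W/m²

CO₂: 5.35 × ln(459/310) = 5.35 × ln(1.48065) = 5.35 × 0.39248 = 2.0998 W/m².
CH₄: 0.036 × (√2110 − √705) = 0.036 × (45.9347 − 26.5518) = 0.036 × 19.3829 = 0.6978 W/m².
CFC-12: Δ = 475 − 1 = 474 ppt = 0.474 ppb; ΔF = 0.32 × 0.474 = 0.1517 W/m².
HCFC-22: ΔF = 0.00021 × (152 − 1) = 0.00021 × 151 = 0.0317 W/m².
Total ΔF = 2.0998 + 0.6978 + 0.1517 + 0.0317 = 2.9810 W/m².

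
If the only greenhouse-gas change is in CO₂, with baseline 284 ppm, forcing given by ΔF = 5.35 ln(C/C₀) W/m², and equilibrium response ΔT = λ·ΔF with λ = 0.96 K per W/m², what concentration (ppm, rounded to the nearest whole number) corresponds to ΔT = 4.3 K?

Required forcing: ΔF = ΔT/λ = 4.3/0.96 = 4.4792 W/m².
Then ln(C/284) = ΔF/5.35 = 4.4792/5.35 = 0.83723.
So C = 284 × e^0.83723 = 284 × 2.30996 = 656.03 ppm.

C ≈ 656 ppm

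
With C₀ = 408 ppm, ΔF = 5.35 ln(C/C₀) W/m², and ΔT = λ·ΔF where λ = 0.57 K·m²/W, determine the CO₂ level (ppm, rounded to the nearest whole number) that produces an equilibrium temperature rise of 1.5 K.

C ≈ 667 ppm

Required forcing: ΔF = ΔT/λ = 1.5/0.57 = 2.6316 W/m².
Then ln(C/408) = ΔF/5.35 = 2.6316/5.35 = 0.49189.
So C = 408 × e^0.49189 = 408 × 1.63540 = 667.24 ppm.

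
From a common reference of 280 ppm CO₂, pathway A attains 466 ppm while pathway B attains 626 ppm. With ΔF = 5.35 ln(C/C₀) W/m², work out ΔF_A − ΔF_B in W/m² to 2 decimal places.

ΔF_A = 5.35 ln(466/280) = 5.35 × 0.50940 = 2.7253 W/m².
ΔF_B = 5.35 ln(626/280) = 5.35 × 0.80456 = 4.3044 W/m².
Difference: 2.7253 − 4.3044 = -1.5791 W/m².
(Equivalently, ΔF_A − ΔF_B = 5.35 ln(466/626) = 5.35 × -0.29516 = -1.5791 W/m².)

ΔF_A − ΔF_B = -1.58 W/m²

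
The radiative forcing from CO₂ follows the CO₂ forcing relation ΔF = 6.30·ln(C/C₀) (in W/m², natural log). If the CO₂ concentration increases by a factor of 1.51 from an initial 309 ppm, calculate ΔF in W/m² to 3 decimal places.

ΔF = 2.596 W/m²

ΔF = 6.30 × ln(1.51) = 6.30 × 0.41211 = 2.5963 W/m².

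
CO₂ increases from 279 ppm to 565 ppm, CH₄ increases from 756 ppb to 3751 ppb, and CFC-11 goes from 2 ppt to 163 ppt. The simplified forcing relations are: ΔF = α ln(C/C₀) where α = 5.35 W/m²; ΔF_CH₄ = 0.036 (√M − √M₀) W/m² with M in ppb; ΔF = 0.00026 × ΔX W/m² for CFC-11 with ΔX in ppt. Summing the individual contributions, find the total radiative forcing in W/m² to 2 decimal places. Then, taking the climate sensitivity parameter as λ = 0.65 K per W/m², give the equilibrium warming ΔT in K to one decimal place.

CO₂: 5.35 × ln(565/279) = 5.35 × ln(2.02509) = 5.35 × 0.70561 = 3.7750 W/m².
CH₄: 0.036 × (√3751 − √756) = 0.036 × (61.2454 − 27.4955) = 0.036 × 33.7499 = 1.2150 W/m².
CFC-11: ΔF = 0.00026 × (163 − 2) = 0.00026 × 161 = 0.0419 W/m².
Total ΔF = 3.7750 + 1.2150 + 0.0419 = 5.0319 W/m².
ΔT = λ ΔF = 0.65 × 5.03 = 3.2695 K.

ΔF = 5.03 W/m²; ΔT = 3.3 K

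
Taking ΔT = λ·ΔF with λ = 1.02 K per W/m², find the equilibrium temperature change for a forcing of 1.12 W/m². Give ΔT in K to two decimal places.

ΔT = 1.14 K

ΔT = λ ΔF = 1.02 × 1.12 = 1.1424 K.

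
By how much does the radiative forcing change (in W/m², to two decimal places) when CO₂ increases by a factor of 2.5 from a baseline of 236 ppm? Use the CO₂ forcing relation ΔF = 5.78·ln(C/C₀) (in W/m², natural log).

ΔF = 5.30 W/m²

ΔF = 5.78 × ln(2.5) = 5.78 × 0.91629 = 5.2962 W/m².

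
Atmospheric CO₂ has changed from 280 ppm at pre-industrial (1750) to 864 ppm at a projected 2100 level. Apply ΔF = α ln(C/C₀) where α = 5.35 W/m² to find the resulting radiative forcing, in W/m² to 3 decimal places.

CO₂ absorption bands are partially saturated, so forcing scales with the logarithm of the concentration ratio.
CO₂: 5.35 × ln(864/280) = 5.35 × ln(3.08571) = 5.35 × 1.12678 = 6.0283 W/m².

ΔF = 6.028 W/m²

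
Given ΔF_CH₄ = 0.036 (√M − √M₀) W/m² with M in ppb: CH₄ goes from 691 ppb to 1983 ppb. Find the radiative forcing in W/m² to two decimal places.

ΔF = 0.66 W/m²

CH₄: 0.036 × (√1983 − √691) = 0.036 × (44.5309 − 26.2869) = 0.036 × 18.2440 = 0.6568 W/m².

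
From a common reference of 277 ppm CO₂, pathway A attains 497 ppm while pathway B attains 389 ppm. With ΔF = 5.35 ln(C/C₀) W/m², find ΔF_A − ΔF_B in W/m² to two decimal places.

ΔF_A − ΔF_B = 1.31 W/m²

ΔF_A = 5.35 ln(497/277) = 5.35 × 0.58457 = 3.1274 W/m².
ΔF_B = 5.35 ln(389/277) = 5.35 × 0.33956 = 1.8166 W/m².
Difference: 3.1274 − 1.8166 = 1.3108 W/m².
(Equivalently, ΔF_A − ΔF_B = 5.35 ln(497/389) = 5.35 × 0.24501 = 1.3108 W/m².)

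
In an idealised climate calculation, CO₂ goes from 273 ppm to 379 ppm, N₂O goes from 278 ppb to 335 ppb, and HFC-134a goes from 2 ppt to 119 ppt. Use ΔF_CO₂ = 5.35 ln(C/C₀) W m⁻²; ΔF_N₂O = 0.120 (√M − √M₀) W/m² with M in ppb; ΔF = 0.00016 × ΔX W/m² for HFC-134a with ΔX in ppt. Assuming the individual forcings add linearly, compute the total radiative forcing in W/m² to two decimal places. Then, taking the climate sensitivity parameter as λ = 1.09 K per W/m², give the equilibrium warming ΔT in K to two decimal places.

ΔF = 1.97 W/m²; ΔT = 2.15 K

CO₂: 5.35 × ln(379/273) = 5.35 × ln(1.38828) = 5.35 × 0.32807 = 1.7552 W/m².
N₂O: 0.120 × (√335 − √278) = 0.120 × (18.3030 − 16.6733) = 0.120 × 1.6297 = 0.1956 W/m².
HFC-134a: ΔF = 0.00016 × (119 − 2) = 0.00016 × 117 = 0.0187 W/m².
Total ΔF = 1.7552 + 0.1956 + 0.0187 = 1.9695 W/m².
ΔT = λ ΔF = 1.09 × 1.97 = 2.1473 K.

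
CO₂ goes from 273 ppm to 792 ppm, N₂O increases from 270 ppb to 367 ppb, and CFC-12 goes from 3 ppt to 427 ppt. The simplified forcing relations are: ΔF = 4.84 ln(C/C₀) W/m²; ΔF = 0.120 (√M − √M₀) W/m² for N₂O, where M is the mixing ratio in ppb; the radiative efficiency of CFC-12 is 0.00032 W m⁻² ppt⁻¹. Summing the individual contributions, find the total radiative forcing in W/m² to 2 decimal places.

CO₂: 4.84 × ln(792/273) = 4.84 × ln(2.90110) = 4.84 × 1.06509 = 5.1550 W/m².
N₂O: 0.120 × (√367 − √270) = 0.120 × (19.1572 − 16.4317) = 0.120 × 2.7255 = 0.3271 W/m².
CFC-12: ΔF = 0.00032 × (427 − 3) = 0.00032 × 424 = 0.1357 W/m².
Total ΔF = 5.1550 + 0.3271 + 0.1357 = 5.6178 W/m².

ΔF = 5.62 W/m²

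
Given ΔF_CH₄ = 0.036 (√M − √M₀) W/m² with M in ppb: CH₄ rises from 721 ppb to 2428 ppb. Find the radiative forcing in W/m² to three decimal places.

CH₄: 0.036 × (√2428 − √721) = 0.036 × (49.2747 − 26.8514) = 0.036 × 22.4233 = 0.8072 W/m².

ΔF = 0.807 W/m²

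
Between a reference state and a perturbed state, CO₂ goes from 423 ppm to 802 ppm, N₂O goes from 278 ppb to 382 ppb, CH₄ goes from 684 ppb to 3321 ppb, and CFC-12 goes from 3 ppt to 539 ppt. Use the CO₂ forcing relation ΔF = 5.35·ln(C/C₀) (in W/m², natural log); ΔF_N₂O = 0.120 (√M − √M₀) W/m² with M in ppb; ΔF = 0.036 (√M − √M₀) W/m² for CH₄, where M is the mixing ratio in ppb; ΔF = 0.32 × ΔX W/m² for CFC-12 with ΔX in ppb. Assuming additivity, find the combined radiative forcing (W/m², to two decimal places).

ΔF = 5.07 W/m²

CO₂: 5.35 × ln(802/423) = 5.35 × ln(1.89598) = 5.35 × 0.63974 = 3.4226 W/m².
N₂O: 0.120 × (√382 − √278) = 0.120 × (19.5448 − 16.6733) = 0.120 × 2.8715 = 0.3446 W/m².
CH₄: 0.036 × (√3321 − √684) = 0.036 × (57.6281 − 26.1534) = 0.036 × 31.4747 = 1.1331 W/m².
CFC-12: Δ = 539 − 3 = 536 ppt = 0.536 ppb; ΔF = 0.32 × 0.536 = 0.1715 W/m².
Total ΔF = 3.4226 + 0.3446 + 1.1331 + 0.1715 = 5.0718 W/m².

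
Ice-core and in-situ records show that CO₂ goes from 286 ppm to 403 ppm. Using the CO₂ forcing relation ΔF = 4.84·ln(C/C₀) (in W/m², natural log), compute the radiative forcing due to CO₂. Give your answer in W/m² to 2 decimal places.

CO₂ absorption bands are partially saturated, so forcing scales with the logarithm of the concentration ratio.
CO₂: 4.84 × ln(403/286) = 4.84 × ln(1.40909) = 4.84 × 0.34294 = 1.6598 W/m².

ΔF = 1.66 W/m²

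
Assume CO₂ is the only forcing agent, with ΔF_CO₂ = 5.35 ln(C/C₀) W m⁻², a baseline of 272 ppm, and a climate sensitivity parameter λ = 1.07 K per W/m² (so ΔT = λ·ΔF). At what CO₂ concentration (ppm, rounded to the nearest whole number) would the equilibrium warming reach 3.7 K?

C ≈ 519 ppm

Required forcing: ΔF = ΔT/λ = 3.7/1.07 = 3.4579 W/m².
Then ln(C/272) = ΔF/5.35 = 3.4579/5.35 = 0.64634.
So C = 272 × e^0.64634 = 272 × 1.90854 = 519.12 ppm.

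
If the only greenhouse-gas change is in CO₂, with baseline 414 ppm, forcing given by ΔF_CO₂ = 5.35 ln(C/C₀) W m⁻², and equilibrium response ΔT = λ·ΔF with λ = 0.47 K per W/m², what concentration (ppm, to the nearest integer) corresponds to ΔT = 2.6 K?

C ≈ 1164 ppm

Required forcing: ΔF = ΔT/λ = 2.6/0.47 = 5.5319 W/m².
Then ln(C/414) = ΔF/5.35 = 5.5319/5.35 = 1.03400.
So C = 414 × e^1.03400 = 414 × 2.81229 = 1164.29 ppm.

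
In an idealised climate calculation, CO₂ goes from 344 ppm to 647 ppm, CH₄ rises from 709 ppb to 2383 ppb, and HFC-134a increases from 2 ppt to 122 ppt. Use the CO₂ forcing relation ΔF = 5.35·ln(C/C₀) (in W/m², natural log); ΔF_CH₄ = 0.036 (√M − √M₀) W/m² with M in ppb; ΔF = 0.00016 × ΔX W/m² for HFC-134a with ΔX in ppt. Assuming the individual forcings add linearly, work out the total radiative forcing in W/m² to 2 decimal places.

ΔF = 4.20 W/m²

CO₂: 5.35 × ln(647/344) = 5.35 × ln(1.88081) = 5.35 × 0.63170 = 3.3796 W/m².
CH₄: 0.036 × (√2383 − √709) = 0.036 × (48.8160 − 26.6271) = 0.036 × 22.1889 = 0.7988 W/m².
HFC-134a: ΔF = 0.00016 × (122 − 2) = 0.00016 × 120 = 0.0192 W/m².
Total ΔF = 3.3796 + 0.7988 + 0.0192 = 4.1976 W/m².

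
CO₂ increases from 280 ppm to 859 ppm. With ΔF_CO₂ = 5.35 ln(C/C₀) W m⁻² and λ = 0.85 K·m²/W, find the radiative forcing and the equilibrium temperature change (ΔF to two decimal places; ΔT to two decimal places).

ΔF = 6.00 W/m²; ΔT = 5.10 K

CO₂: 5.35 × ln(859/280) = 5.35 × ln(3.06786) = 5.35 × 1.12098 = 5.9972 W/m².
ΔT = λ ΔF = 0.85 × 6.00 = 5.1000 K.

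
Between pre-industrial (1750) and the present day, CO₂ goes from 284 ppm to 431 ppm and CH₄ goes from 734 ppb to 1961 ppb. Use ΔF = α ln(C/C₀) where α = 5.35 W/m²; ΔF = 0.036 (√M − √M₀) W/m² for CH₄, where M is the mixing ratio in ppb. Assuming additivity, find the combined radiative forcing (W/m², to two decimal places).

CO₂: 5.35 × ln(431/284) = 5.35 × ln(1.51761) = 5.35 × 0.41714 = 2.2317 W/m².
CH₄: 0.036 × (√1961 − √734) = 0.036 × (44.2832 − 27.0924) = 0.036 × 17.1908 = 0.6189 W/m².
Total ΔF = 2.2317 + 0.6189 = 2.8506 W/m².

ΔF = 2.85 W/m²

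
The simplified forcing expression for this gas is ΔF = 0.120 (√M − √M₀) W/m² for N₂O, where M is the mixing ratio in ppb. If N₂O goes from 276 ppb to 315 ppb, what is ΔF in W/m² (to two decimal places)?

ΔF = 0.14 W/m²

N₂O: 0.120 × (√315 − √276) = 0.120 × (17.7482 − 16.6132) = 0.120 × 1.1350 = 0.1362 W/m².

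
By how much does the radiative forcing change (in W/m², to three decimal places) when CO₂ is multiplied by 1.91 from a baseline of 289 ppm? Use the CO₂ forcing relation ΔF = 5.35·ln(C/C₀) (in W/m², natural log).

ΔF = 3.462 W/m²

Because the forcing depends only on the ratio C/C₀, the initial concentration does not enter.
ΔF = 5.35 × ln(1.91) = 5.35 × 0.64710 = 3.4620 W/m².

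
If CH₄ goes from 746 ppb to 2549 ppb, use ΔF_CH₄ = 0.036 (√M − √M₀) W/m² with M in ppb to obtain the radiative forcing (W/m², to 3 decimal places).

CH₄: 0.036 × (√2549 − √746) = 0.036 × (50.4876 − 27.3130) = 0.036 × 23.1746 = 0.8343 W/m².

ΔF = 0.834 W/m²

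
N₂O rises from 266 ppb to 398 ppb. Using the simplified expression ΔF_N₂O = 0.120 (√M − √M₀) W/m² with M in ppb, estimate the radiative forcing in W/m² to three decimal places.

ΔF = 0.437 W/m²

N₂O: 0.120 × (√398 − √266) = 0.120 × (19.9499 − 16.3095) = 0.120 × 3.6404 = 0.4368 W/m².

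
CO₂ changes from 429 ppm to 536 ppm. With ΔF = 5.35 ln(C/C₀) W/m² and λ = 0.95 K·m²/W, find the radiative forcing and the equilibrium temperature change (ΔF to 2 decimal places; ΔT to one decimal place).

CO₂: 5.35 × ln(536/429) = 5.35 × ln(1.24942) = 5.35 × 0.22268 = 1.1913 W/m².
ΔT = λ ΔF = 0.95 × 1.19 = 1.1305 K.

ΔF = 1.19 W/m²; ΔT = 1.1 K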